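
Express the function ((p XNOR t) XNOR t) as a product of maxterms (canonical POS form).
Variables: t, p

ΠM(0, 2) = (t OR p) AND (NOT t OR p)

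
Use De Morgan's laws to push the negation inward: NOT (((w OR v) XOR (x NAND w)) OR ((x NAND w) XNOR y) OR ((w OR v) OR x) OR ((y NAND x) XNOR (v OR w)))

NOT ((w OR v) XOR (x NAND w)) AND NOT ((x NAND w) XNOR y) AND NOT ((w OR v) OR x) AND NOT ((y NAND x) XNOR (v OR w))
De Morgan's: NOT(OR of terms) = AND of negations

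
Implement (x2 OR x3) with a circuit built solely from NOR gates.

((x2 NOR x3) NOR (x2 NOR x3))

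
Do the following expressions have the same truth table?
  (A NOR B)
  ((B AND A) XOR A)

No. Counterexample: with B=0, A=0, Expression 1 = 1 but Expression 2 = 0.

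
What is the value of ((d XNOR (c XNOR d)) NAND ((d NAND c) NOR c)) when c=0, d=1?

Substituting: ((1 XNOR (0 XNOR 1)) NAND ((1 NAND 0) NOR 0))
= 1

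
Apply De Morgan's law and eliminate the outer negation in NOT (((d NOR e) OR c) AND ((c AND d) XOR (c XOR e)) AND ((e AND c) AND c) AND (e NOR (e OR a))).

NOT ((d NOR e) OR c) OR NOT ((c AND d) XOR (c XOR e)) OR NOT ((e AND c) AND c) OR NOT (e NOR (e OR a))
De Morgan's: NOT(AND of terms) = OR of negations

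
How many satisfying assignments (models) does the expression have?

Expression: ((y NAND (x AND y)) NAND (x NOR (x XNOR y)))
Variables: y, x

Satisfying assignments: (0,0), (0,1), (1,1)
Count: 3 out of 4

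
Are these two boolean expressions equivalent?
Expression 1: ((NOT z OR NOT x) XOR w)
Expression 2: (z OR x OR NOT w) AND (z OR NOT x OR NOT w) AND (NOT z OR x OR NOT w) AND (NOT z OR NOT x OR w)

Yes, they are equivalent — the two output columns agree on all 8 assignments:
z | x | w | Expression 1 | Expression 2
---------------------------------------
0 | 0 | 0 | 1 | 1
0 | 0 | 1 | 0 | 0
0 | 1 | 0 | 1 | 1
0 | 1 | 1 | 0 | 0
1 | 0 | 0 | 1 | 1
1 | 0 | 1 | 0 | 0
1 | 1 | 0 | 0 | 0
1 | 1 | 1 | 1 | 1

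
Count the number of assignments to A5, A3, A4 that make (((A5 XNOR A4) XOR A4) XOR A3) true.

Satisfying assignments: (0,0,0), (0,0,1), (1,1,0), (1,1,1)
Count: 4 out of 8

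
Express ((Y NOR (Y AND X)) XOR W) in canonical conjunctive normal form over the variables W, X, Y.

(W OR X OR NOT Y) AND (W OR NOT X OR NOT Y) AND (NOT W OR X OR Y) AND (NOT W OR NOT X OR Y)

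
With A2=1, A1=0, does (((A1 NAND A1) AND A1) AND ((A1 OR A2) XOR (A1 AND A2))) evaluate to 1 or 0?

Substituting: (((0 NAND 0) AND 0) AND ((0 OR 1) XOR (0 AND 1)))
= 0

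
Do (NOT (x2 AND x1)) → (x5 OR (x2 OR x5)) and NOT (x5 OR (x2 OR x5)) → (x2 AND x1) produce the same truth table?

Yes, Contrapositive is always equivalent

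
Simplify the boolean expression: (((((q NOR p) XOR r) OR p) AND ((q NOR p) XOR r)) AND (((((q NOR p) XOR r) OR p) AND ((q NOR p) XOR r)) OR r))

By absorption (E AND (E OR v) = E) then absorption (E AND (E OR v) = E):
= ((q NOR p) XOR r)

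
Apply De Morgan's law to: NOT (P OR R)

NOT P AND NOT R
De Morgan's: NOT(OR of terms) = AND of negations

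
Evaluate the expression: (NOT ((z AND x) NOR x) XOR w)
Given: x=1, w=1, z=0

Substituting: (NOT ((0 AND 1) NOR 1) XOR 1)
= 0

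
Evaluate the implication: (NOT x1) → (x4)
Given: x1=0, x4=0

Antecedent (NOT x1) = 1; consequent (x4) = 0.
1 → 0 = 0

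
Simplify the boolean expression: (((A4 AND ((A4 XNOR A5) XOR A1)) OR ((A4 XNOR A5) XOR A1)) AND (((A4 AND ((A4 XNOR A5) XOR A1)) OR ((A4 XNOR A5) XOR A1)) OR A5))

By absorption (E AND (E OR v) = E) then absorption (E OR (E AND v) = E):
= ((A4 XNOR A5) XOR A1)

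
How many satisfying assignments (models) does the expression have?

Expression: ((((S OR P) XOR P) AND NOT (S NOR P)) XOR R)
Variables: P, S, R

Satisfying assignments: (0,0,1), (0,1,0), (1,0,1), (1,1,1)
Count: 4 out of 8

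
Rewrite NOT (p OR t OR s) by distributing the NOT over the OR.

NOT p AND NOT t AND NOT s
De Morgan's: NOT(OR of terms) = AND of negations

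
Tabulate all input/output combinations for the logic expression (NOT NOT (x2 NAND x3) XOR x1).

x1 | x2 | x3 | Output
---------------------
0 | 0 | 0 | 1
0 | 0 | 1 | 1
0 | 1 | 0 | 1
0 | 1 | 1 | 0
1 | 0 | 0 | 0
1 | 0 | 1 | 0
1 | 1 | 0 | 0
1 | 1 | 1 | 1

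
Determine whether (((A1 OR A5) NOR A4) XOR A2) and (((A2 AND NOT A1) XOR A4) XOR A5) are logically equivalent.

No. Counterexample: with A4=0, A1=0, A2=0, A5=0, Expression 1 = 1 but Expression 2 = 0.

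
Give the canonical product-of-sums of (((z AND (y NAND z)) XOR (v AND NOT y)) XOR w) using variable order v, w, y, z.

ΠM(0, 2, 3, 5, 9, 10, 11, 12) = (v OR w OR y OR z) AND (v OR w OR NOT y OR z) AND (v OR w OR NOT y OR NOT z) AND (v OR NOT w OR y OR NOT z) AND (NOT v OR w OR y OR NOT z) AND (NOT v OR w OR NOT y OR z) AND (NOT v OR w OR NOT y OR NOT z) AND (NOT v OR NOT w OR y OR z)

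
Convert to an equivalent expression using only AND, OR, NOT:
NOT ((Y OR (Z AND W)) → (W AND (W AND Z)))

(Y OR (Z AND W)) AND NOT (W AND (W AND Z))
(Negated implication: NOT(A → B) = A AND NOT B)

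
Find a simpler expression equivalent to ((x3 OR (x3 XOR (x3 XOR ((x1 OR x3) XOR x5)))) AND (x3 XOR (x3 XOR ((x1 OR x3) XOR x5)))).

By absorption (E AND (E OR v) = E) then XOR self-cancellation ((E XOR v) XOR v = E):
= ((x1 OR x3) XOR x5)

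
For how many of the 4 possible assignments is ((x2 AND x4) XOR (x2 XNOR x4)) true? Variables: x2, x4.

Satisfying assignments: (0,0)
Count: 1 out of 4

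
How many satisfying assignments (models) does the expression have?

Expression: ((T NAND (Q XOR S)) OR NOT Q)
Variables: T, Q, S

Satisfying assignments: (0,0,0), (0,0,1), (0,1,0), (0,1,1), (1,0,0), (1,0,1), (1,1,1)
Count: 7 out of 8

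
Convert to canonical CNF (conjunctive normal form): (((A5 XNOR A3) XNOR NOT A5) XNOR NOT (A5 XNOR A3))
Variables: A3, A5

(A3 OR A5) AND (NOT A3 OR A5)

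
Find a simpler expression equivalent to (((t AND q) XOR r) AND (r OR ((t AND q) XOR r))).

By absorption (E AND (E OR v) = E):
= ((t AND q) XOR r)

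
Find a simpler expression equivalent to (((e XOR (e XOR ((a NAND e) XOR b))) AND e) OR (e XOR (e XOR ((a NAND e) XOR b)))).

By absorption (E OR (E AND v) = E) then XOR self-cancellation ((E XOR v) XOR v = E):
= ((a NAND e) XOR b)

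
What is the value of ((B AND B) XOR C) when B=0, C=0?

Substituting: ((0 AND 0) XOR 0)
= 0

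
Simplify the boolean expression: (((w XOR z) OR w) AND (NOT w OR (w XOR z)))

By distribution ((E OR v) AND (E OR NOT v) = E):
= (w XOR z)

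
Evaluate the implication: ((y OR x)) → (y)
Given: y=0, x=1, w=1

Antecedent ((y OR x)) = 1; consequent (y) = 0.
1 → 0 = 0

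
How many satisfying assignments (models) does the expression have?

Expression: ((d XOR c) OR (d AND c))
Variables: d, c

Satisfying assignments: (0,1), (1,0), (1,1)
Count: 3 out of 4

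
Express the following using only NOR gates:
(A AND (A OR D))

((A NOR A) NOR (((A NOR D) NOR (A NOR D)) NOR ((A NOR D) NOR (A NOR D))))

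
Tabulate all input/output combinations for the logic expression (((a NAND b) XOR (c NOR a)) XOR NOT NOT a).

a | c | b | Output
------------------
0 | 0 | 0 | 0
0 | 0 | 1 | 0
0 | 1 | 0 | 1
0 | 1 | 1 | 1
1 | 0 | 0 | 0
1 | 0 | 1 | 1
1 | 1 | 0 | 0
1 | 1 | 1 | 1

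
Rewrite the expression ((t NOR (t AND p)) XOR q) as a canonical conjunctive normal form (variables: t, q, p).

(t OR NOT q OR p) AND (t OR NOT q OR NOT p) AND (NOT t OR q OR p) AND (NOT t OR q OR NOT p)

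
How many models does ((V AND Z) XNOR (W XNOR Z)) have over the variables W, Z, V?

Satisfying assignments: (0,1,0), (1,0,0), (1,0,1), (1,1,1)
Count: 4 out of 8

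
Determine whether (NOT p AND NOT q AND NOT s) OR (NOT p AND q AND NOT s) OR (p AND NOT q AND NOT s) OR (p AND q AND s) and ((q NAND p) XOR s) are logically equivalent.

Yes, they are equivalent — the two output columns agree on all 8 assignments:
p | q | s | Expression 1 | Expression 2
---------------------------------------
0 | 0 | 0 | 1 | 1
0 | 0 | 1 | 0 | 0
0 | 1 | 0 | 1 | 1
0 | 1 | 1 | 0 | 0
1 | 0 | 0 | 1 | 1
1 | 0 | 1 | 0 | 0
1 | 1 | 0 | 0 | 0
1 | 1 | 1 | 1 | 1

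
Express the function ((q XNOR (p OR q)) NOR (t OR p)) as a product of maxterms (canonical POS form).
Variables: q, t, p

ΠM(0, 1, 2, 3, 4, 5, 6, 7) = (q OR t OR p) AND (q OR t OR NOT p) AND (q OR NOT t OR p) AND (q OR NOT t OR NOT p) AND (NOT q OR t OR p) AND (NOT q OR t OR NOT p) AND (NOT q OR NOT t OR p) AND (NOT q OR NOT t OR NOT p)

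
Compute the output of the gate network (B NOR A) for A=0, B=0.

Substituting: (0 NOR 0)
= 1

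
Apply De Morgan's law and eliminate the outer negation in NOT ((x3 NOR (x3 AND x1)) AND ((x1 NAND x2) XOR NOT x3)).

NOT (x3 NOR (x3 AND x1)) OR NOT ((x1 NAND x2) XOR NOT x3)
De Morgan's: NOT(AND of terms) = OR of negations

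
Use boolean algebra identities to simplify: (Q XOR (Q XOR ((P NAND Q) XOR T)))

By XOR self-cancellation ((E XOR v) XOR v = E):
= ((P NAND Q) XOR T)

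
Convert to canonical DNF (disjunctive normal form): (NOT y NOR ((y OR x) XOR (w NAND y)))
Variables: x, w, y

(NOT x AND NOT w AND y) OR (x AND NOT w AND y)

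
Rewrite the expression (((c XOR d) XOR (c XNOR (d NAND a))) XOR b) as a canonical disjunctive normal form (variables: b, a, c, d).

(NOT b AND NOT a AND NOT c AND d) OR (NOT b AND NOT a AND c AND d) OR (b AND NOT a AND NOT c AND NOT d) OR (b AND NOT a AND c AND NOT d) OR (b AND a AND NOT c AND NOT d) OR (b AND a AND NOT c AND d) OR (b AND a AND c AND NOT d) OR (b AND a AND c AND d)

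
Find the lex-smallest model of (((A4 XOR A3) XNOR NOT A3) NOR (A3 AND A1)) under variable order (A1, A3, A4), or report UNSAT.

A1=0, A3=0, A4=0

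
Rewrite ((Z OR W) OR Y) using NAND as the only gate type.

((((Z NAND Z) NAND (W NAND W)) NAND ((Z NAND Z) NAND (W NAND W))) NAND (Y NAND Y))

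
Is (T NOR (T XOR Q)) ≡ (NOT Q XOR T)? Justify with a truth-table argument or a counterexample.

No. Counterexample: with T=1, Q=1, Expression 1 = 0 but Expression 2 = 1.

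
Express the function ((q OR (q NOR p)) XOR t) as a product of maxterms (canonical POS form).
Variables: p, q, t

ΠM(1, 3, 4, 7) = (p OR q OR NOT t) AND (p OR NOT q OR NOT t) AND (NOT p OR q OR t) AND (NOT p OR NOT q OR NOT t)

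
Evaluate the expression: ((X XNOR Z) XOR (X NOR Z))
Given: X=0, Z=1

Substituting: ((0 XNOR 1) XOR (0 NOR 1))
= 0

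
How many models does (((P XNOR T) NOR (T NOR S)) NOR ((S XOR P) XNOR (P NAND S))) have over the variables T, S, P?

Satisfying assignments: (0,0,0)
Count: 1 out of 8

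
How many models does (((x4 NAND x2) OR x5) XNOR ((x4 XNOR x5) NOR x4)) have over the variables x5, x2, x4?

Satisfying assignments: (0,1,1), (1,0,0), (1,1,0)
Count: 3 out of 8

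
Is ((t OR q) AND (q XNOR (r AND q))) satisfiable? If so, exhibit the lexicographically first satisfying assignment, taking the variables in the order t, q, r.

t=0, q=1, r=1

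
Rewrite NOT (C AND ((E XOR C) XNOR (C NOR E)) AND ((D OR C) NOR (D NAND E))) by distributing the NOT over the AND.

NOT C OR NOT ((E XOR C) XNOR (C NOR E)) OR NOT ((D OR C) NOR (D NAND E))
De Morgan's: NOT(AND of terms) = OR of negations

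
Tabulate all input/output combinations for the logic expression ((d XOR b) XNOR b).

b | d | Output
--------------
0 | 0 | 1
0 | 1 | 0
1 | 0 | 1
1 | 1 | 0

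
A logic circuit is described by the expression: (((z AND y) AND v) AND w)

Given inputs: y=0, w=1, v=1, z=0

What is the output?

Substituting: (((0 AND 0) AND 1) AND 1)
= 0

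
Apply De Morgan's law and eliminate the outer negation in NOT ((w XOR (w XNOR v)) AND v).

NOT (w XOR (w XNOR v)) OR NOT v
De Morgan's: NOT(AND of terms) = OR of negations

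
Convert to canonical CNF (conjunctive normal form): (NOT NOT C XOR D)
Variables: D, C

(D OR C) AND (NOT D OR NOT C)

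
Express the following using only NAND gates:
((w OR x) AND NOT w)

((((w NAND w) NAND (x NAND x)) NAND (w NAND w)) NAND (((w NAND w) NAND (x NAND x)) NAND (w NAND w)))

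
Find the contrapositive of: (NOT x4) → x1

Contrapositive: NOT x1 → x4
Note: A statement and its contrapositive are logically equivalent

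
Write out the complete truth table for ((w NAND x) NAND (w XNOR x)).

x | w | Output
--------------
0 | 0 | 0
0 | 1 | 1
1 | 0 | 1
1 | 1 | 1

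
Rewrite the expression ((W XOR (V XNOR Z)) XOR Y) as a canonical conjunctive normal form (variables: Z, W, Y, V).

(Z OR W OR Y OR NOT V) AND (Z OR W OR NOT Y OR V) AND (Z OR NOT W OR Y OR V) AND (Z OR NOT W OR NOT Y OR NOT V) AND (NOT Z OR W OR Y OR V) AND (NOT Z OR W OR NOT Y OR NOT V) AND (NOT Z OR NOT W OR Y OR NOT V) AND (NOT Z OR NOT W OR NOT Y OR V)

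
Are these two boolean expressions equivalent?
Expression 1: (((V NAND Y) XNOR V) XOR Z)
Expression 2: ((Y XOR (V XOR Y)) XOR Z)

No. Counterexample: with V=1, Z=0, Y=1, Expression 1 = 0 but Expression 2 = 1.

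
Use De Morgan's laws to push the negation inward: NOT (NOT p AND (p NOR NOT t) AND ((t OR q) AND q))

p OR NOT (p NOR NOT t) OR NOT ((t OR q) AND q)
De Morgan's: NOT(AND of terms) = OR of negations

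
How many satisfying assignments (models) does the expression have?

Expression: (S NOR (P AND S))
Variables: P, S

Satisfying assignments: (0,0), (1,0)
Count: 2 out of 4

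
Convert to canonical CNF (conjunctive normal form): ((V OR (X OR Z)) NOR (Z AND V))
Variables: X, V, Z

(X OR V OR NOT Z) AND (X OR NOT V OR Z) AND (X OR NOT V OR NOT Z) AND (NOT X OR V OR Z) AND (NOT X OR V OR NOT Z) AND (NOT X OR NOT V OR Z) AND (NOT X OR NOT V OR NOT Z)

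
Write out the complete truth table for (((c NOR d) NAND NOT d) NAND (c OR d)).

c | d | Output
--------------
0 | 0 | 1
0 | 1 | 0
1 | 0 | 0
1 | 1 | 0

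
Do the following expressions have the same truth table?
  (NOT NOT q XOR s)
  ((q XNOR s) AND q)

No. Counterexample: with q=0, s=1, Expression 1 = 1 but Expression 2 = 0.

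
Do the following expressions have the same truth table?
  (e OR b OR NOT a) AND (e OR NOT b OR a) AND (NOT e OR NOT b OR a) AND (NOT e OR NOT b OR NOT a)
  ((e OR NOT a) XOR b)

Yes, they are equivalent — the two output columns agree on all 8 assignments:
e | b | a | Expression 1 | Expression 2
---------------------------------------
0 | 0 | 0 | 1 | 1
0 | 0 | 1 | 0 | 0
0 | 1 | 0 | 0 | 0
0 | 1 | 1 | 1 | 1
1 | 0 | 0 | 1 | 1
1 | 0 | 1 | 1 | 1
1 | 1 | 0 | 0 | 0
1 | 1 | 1 | 0 | 0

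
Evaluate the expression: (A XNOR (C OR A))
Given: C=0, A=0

Substituting: (0 XNOR (0 OR 0))
= 1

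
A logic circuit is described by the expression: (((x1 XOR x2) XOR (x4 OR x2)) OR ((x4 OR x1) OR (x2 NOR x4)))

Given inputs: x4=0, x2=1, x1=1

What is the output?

Substituting: (((1 XOR 1) XOR (0 OR 1)) OR ((0 OR 1) OR (1 NOR 0)))
= 1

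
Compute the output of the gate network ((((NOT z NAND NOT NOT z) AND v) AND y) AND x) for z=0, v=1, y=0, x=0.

Substituting: ((((NOT 0 NAND NOT NOT 0) AND 1) AND 0) AND 0)
= 0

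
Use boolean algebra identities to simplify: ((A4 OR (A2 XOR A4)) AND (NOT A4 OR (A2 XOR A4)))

By distribution ((E OR v) AND (E OR NOT v) = E):
= (A2 XOR A4)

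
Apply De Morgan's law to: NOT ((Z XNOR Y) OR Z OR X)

NOT (Z XNOR Y) AND NOT Z AND NOT X
De Morgan's: NOT(OR of terms) = AND of negations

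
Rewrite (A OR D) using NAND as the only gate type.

((A NAND A) NAND (D NAND D))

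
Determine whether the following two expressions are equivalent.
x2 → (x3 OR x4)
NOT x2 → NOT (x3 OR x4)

No, Inverse is not equivalent to original (counterexample: x3=0, x4=0, x2=1)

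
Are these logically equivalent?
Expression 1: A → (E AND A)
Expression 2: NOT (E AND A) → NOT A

Yes, Contrapositive is always equivalent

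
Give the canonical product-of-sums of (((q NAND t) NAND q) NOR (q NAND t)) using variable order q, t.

ΠM(0, 1, 2, 3) = (q OR t) AND (q OR NOT t) AND (NOT q OR t) AND (NOT q OR NOT t)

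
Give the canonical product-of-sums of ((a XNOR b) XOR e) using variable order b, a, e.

ΠM(1, 2, 4, 7) = (b OR a OR NOT e) AND (b OR NOT a OR e) AND (NOT b OR a OR e) AND (NOT b OR NOT a OR NOT e)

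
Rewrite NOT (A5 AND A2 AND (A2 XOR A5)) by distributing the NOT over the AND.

NOT A5 OR NOT A2 OR NOT (A2 XOR A5)
De Morgan's: NOT(AND of terms) = OR of negations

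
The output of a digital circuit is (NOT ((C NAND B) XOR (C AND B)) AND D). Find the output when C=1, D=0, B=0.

Substituting: (NOT ((1 NAND 0) XOR (1 AND 0)) AND 0)
= 0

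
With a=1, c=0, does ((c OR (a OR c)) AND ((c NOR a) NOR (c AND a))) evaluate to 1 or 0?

Substituting: ((0 OR (1 OR 0)) AND ((0 NOR 1) NOR (0 AND 1)))
= 1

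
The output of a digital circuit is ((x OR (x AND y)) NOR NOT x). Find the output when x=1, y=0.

Substituting: ((1 OR (1 AND 0)) NOR NOT 1)
= 0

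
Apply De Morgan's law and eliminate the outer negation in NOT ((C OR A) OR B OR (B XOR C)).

NOT (C OR A) AND NOT B AND NOT (B XOR C)
De Morgan's: NOT(OR of terms) = AND of negations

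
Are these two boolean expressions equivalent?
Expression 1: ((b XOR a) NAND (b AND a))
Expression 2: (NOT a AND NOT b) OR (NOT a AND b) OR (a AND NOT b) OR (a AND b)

Yes, they are equivalent — the two output columns agree on all 4 assignments:
a | b | Expression 1 | Expression 2
-----------------------------------
0 | 0 | 1 | 1
0 | 1 | 1 | 1
1 | 0 | 1 | 1
1 | 1 | 1 | 1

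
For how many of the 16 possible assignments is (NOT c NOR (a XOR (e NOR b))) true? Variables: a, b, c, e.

Satisfying assignments: (0,0,1,1), (0,1,1,0), (0,1,1,1), (1,0,1,0)
Count: 4 out of 16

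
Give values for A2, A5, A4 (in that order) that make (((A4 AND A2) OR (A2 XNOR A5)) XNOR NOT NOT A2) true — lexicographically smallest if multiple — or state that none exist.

A2=0, A5=1, A4=0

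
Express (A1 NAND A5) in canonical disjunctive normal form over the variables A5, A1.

(NOT A5 AND NOT A1) OR (NOT A5 AND A1) OR (A5 AND NOT A1)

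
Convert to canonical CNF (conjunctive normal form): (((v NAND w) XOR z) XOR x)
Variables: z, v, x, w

(z OR v OR NOT x OR w) AND (z OR v OR NOT x OR NOT w) AND (z OR NOT v OR x OR NOT w) AND (z OR NOT v OR NOT x OR w) AND (NOT z OR v OR x OR w) AND (NOT z OR v OR x OR NOT w) AND (NOT z OR NOT v OR x OR w) AND (NOT z OR NOT v OR NOT x OR NOT w)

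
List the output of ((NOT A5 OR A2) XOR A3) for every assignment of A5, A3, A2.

A5 | A3 | A2 | Output
---------------------
0 | 0 | 0 | 1
0 | 0 | 1 | 1
0 | 1 | 0 | 0
0 | 1 | 1 | 0
1 | 0 | 0 | 0
1 | 0 | 1 | 1
1 | 1 | 0 | 1
1 | 1 | 1 | 0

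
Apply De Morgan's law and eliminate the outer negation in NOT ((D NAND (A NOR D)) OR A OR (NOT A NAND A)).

NOT (D NAND (A NOR D)) AND NOT A AND NOT (NOT A NAND A)
De Morgan's: NOT(OR of terms) = AND of negations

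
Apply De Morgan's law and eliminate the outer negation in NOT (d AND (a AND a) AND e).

NOT d OR NOT (a AND a) OR NOT e
De Morgan's: NOT(AND of terms) = OR of negations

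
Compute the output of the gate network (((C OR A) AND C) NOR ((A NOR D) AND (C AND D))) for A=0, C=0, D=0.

Substituting: (((0 OR 0) AND 0) NOR ((0 NOR 0) AND (0 AND 0)))
= 1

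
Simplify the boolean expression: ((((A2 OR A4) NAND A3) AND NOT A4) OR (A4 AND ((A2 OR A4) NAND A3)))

By distribution ((E AND v) OR (E AND NOT v) = E):
= ((A2 OR A4) NAND A3)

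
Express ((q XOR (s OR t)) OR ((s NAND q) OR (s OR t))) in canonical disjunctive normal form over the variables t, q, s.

(NOT t AND NOT q AND NOT s) OR (NOT t AND NOT q AND s) OR (NOT t AND q AND NOT s) OR (NOT t AND q AND s) OR (t AND NOT q AND NOT s) OR (t AND NOT q AND s) OR (t AND q AND NOT s) OR (t AND q AND s)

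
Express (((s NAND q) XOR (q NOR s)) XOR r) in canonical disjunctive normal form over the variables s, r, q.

(NOT s AND NOT r AND q) OR (NOT s AND r AND NOT q) OR (s AND NOT r AND NOT q) OR (s AND r AND q)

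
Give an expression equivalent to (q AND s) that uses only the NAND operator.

((q NAND s) NAND (q NAND s))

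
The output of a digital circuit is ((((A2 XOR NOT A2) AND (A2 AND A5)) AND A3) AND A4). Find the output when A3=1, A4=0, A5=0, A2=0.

Substituting: ((((0 XOR NOT 0) AND (0 AND 0)) AND 1) AND 0)
= 0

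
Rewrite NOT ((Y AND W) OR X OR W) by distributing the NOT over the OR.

NOT (Y AND W) AND NOT X AND NOT W
De Morgan's: NOT(OR of terms) = AND of negations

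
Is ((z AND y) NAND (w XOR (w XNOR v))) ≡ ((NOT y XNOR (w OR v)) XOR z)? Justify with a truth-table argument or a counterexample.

No. Counterexample: with y=0, v=0, z=0, w=0, Expression 1 = 1 but Expression 2 = 0.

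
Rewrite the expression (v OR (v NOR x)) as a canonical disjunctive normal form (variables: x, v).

(NOT x AND NOT v) OR (NOT x AND v) OR (x AND v)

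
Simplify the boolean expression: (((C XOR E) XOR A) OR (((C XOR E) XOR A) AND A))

By absorption (E OR (E AND v) = E):
= ((C XOR E) XOR A)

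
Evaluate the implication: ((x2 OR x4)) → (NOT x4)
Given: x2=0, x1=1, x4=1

Antecedent ((x2 OR x4)) = 1; consequent (NOT x4) = 0.
1 → 0 = 0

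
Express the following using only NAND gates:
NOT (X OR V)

(((X NAND X) NAND (V NAND V)) NAND ((X NAND X) NAND (V NAND V)))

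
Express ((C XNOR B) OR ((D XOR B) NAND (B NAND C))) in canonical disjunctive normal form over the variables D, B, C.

(NOT D AND NOT B AND NOT C) OR (NOT D AND NOT B AND C) OR (NOT D AND B AND C) OR (D AND NOT B AND NOT C) OR (D AND B AND NOT C) OR (D AND B AND C)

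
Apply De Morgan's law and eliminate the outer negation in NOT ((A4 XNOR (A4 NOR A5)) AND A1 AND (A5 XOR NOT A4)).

NOT (A4 XNOR (A4 NOR A5)) OR NOT A1 OR NOT (A5 XOR NOT A4)
De Morgan's: NOT(AND of terms) = OR of negations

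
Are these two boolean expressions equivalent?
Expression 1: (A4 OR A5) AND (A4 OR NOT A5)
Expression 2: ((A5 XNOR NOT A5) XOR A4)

Yes, they are equivalent — the two output columns agree on all 4 assignments:
A4 | A5 | Expression 1 | Expression 2
-------------------------------------
0 | 0 | 0 | 0
0 | 1 | 0 | 0
1 | 0 | 1 | 1
1 | 1 | 1 | 1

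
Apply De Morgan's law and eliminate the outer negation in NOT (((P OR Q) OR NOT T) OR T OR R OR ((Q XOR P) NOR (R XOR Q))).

NOT ((P OR Q) OR NOT T) AND NOT T AND NOT R AND NOT ((Q XOR P) NOR (R XOR Q))
De Morgan's: NOT(OR of terms) = AND of negations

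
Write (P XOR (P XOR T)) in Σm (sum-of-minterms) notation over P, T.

Σm(1, 3) = (NOT P AND T) OR (P AND T)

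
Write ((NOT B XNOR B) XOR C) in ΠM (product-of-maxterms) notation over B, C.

ΠM(0, 2) = (B OR C) AND (NOT B OR C)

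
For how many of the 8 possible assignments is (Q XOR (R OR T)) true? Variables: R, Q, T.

Satisfying assignments: (0,0,1), (0,1,0), (1,0,0), (1,0,1)
Count: 4 out of 8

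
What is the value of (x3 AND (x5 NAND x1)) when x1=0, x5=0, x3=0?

Substituting: (0 AND (0 NAND 0))
= 0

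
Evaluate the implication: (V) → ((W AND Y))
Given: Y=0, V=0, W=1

Antecedent (V) = 0; consequent ((W AND Y)) = 0.
0 → 0 = 1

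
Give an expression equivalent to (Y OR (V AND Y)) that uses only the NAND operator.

((Y NAND Y) NAND (((V NAND Y) NAND (V NAND Y)) NAND ((V NAND Y) NAND (V NAND Y))))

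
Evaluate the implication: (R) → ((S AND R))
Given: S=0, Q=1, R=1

Antecedent (R) = 1; consequent ((S AND R)) = 0.
1 → 0 = 0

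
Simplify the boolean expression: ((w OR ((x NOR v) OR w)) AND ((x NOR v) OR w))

By absorption (E AND (E OR v) = E):
= ((x NOR v) OR w)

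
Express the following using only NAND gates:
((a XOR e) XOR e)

((((a NAND (a NAND e)) NAND (e NAND (a NAND e))) NAND (((a NAND (a NAND e)) NAND (e NAND (a NAND e))) NAND e)) NAND (e NAND (((a NAND (a NAND e)) NAND (e NAND (a NAND e))) NAND e)))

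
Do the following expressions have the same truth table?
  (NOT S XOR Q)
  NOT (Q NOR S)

No. Counterexample: with S=0, Q=0, Expression 1 = 1 but Expression 2 = 0.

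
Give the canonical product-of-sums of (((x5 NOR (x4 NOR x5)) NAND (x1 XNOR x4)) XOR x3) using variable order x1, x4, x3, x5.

ΠM(2, 3, 6, 7, 10, 11, 12, 15) = (x1 OR x4 OR NOT x3 OR x5) AND (x1 OR x4 OR NOT x3 OR NOT x5) AND (x1 OR NOT x4 OR NOT x3 OR x5) AND (x1 OR NOT x4 OR NOT x3 OR NOT x5) AND (NOT x1 OR x4 OR NOT x3 OR x5) AND (NOT x1 OR x4 OR NOT x3 OR NOT x5) AND (NOT x1 OR NOT x4 OR x3 OR x5) AND (NOT x1 OR NOT x4 OR NOT x3 OR NOT x5)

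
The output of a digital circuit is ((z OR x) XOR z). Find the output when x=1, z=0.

Substituting: ((0 OR 1) XOR 0)
= 1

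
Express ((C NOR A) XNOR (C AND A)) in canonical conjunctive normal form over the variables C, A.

(C OR A) AND (NOT C OR NOT A)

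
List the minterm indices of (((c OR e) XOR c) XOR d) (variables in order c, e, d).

Σm(1, 2, 5, 7) = (NOT c AND NOT e AND d) OR (NOT c AND e AND NOT d) OR (c AND NOT e AND d) OR (c AND e AND d)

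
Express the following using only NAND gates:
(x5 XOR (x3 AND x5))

((x5 NAND (x5 NAND ((x3 NAND x5) NAND (x3 NAND x5)))) NAND (((x3 NAND x5) NAND (x3 NAND x5)) NAND (x5 NAND ((x3 NAND x5) NAND (x3 NAND x5)))))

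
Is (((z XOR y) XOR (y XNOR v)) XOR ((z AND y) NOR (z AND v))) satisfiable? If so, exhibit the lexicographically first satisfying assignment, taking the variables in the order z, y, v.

z=0, y=0, v=1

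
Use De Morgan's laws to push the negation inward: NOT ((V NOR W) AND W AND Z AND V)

NOT (V NOR W) OR NOT W OR NOT Z OR NOT V
De Morgan's: NOT(AND of terms) = OR of negations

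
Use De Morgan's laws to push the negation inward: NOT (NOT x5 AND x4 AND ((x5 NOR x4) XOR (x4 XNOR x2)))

x5 OR NOT x4 OR NOT ((x5 NOR x4) XOR (x4 XNOR x2))
De Morgan's: NOT(AND of terms) = OR of negations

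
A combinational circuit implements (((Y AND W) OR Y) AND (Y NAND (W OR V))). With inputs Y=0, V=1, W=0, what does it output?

Substituting: (((0 AND 0) OR 0) AND (0 NAND (0 OR 1)))
= 0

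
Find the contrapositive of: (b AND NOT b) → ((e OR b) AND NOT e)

Contrapositive: NOT ((e OR b) AND NOT e) → NOT (b AND NOT b)
Note: A statement and its contrapositive are logically equivalent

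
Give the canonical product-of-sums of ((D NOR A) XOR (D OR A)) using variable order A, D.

ΠM() = TRUE (no maxterms)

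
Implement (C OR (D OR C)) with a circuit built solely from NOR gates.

((C NOR ((D NOR C) NOR (D NOR C))) NOR (C NOR ((D NOR C) NOR (D NOR C))))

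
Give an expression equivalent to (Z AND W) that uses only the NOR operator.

((Z NOR Z) NOR (W NOR W))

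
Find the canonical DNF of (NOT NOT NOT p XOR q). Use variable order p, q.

(NOT p AND NOT q) OR (p AND q)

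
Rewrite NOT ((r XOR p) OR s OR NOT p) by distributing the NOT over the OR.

NOT (r XOR p) AND NOT s AND p
De Morgan's: NOT(OR of terms) = AND of negations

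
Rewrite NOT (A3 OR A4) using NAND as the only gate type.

(((A3 NAND A3) NAND (A4 NAND A4)) NAND ((A3 NAND A3) NAND (A4 NAND A4)))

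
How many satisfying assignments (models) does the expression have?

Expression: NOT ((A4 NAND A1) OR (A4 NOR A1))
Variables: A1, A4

Satisfying assignments: (1,1)
Count: 1 out of 4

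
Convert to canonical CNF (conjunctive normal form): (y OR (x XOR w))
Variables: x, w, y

(x OR w OR y) AND (NOT x OR NOT w OR y)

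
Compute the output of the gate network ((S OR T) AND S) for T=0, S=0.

Substituting: ((0 OR 0) AND 0)
= 0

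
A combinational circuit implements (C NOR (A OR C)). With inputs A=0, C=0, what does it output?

Substituting: (0 NOR (0 OR 0))
= 1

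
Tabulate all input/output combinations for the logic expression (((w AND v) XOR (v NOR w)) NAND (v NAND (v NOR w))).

v | w | Output
--------------
0 | 0 | 0
0 | 1 | 1
1 | 0 | 1
1 | 1 | 0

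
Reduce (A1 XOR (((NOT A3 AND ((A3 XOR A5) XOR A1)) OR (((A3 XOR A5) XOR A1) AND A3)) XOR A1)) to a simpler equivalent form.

By XOR self-cancellation ((E XOR v) XOR v = E) then distribution ((E AND v) OR (E AND NOT v) = E):
= ((A3 XOR A5) XOR A1)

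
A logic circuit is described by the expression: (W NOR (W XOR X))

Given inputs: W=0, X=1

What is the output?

Substituting: (0 NOR (0 XOR 1))
= 0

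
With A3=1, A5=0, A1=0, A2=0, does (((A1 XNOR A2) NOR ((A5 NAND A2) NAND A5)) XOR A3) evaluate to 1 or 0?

Substituting: (((0 XNOR 0) NOR ((0 NAND 0) NAND 0)) XOR 1)
= 1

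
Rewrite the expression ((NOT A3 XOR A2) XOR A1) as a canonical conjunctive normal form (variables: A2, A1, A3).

(A2 OR A1 OR NOT A3) AND (A2 OR NOT A1 OR A3) AND (NOT A2 OR A1 OR A3) AND (NOT A2 OR NOT A1 OR NOT A3)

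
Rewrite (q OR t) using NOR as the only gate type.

((q NOR t) NOR (q NOR t))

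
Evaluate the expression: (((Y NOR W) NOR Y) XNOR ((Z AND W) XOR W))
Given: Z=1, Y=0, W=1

Substituting: (((0 NOR 1) NOR 0) XNOR ((1 AND 1) XOR 1))
= 0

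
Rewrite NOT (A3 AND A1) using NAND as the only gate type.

(((A3 NAND A1) NAND (A3 NAND A1)) NAND ((A3 NAND A1) NAND (A3 NAND A1)))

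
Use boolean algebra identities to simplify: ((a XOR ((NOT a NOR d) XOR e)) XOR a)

By XOR self-cancellation ((E XOR v) XOR v = E):
= ((NOT a NOR d) XOR e)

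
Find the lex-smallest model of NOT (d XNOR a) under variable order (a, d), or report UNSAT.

a=0, d=1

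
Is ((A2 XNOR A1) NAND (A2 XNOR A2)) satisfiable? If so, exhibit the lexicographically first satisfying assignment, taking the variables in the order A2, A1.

A2=0, A1=1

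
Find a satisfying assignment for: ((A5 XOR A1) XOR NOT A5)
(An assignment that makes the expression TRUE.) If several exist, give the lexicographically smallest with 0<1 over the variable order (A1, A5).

A1=0, A5=0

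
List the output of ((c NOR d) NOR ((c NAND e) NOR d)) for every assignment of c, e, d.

c | e | d | Output
------------------
0 | 0 | 0 | 0
0 | 0 | 1 | 1
0 | 1 | 0 | 0
0 | 1 | 1 | 1
1 | 0 | 0 | 1
1 | 0 | 1 | 1
1 | 1 | 0 | 0
1 | 1 | 1 | 1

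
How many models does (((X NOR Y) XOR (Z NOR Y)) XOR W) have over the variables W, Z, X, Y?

Satisfying assignments: (0,0,1,0), (0,1,0,0), (1,0,0,0), (1,0,0,1), (1,0,1,1), (1,1,0,1), (1,1,1,0), (1,1,1,1)
Count: 8 out of 16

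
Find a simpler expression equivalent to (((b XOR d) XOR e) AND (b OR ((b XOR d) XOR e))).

By absorption (E AND (E OR v) = E):
= ((b XOR d) XOR e)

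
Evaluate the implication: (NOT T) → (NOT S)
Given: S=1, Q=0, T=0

Antecedent (NOT T) = 1; consequent (NOT S) = 0.
1 → 0 = 0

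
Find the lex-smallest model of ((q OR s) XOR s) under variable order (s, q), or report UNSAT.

s=0, q=1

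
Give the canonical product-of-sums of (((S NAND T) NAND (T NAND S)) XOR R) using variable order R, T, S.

ΠM(0, 1, 2, 7) = (R OR T OR S) AND (R OR T OR NOT S) AND (R OR NOT T OR S) AND (NOT R OR NOT T OR NOT S)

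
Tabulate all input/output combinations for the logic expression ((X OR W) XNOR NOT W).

W | X | Output
--------------
0 | 0 | 0
0 | 1 | 1
1 | 0 | 0
1 | 1 | 0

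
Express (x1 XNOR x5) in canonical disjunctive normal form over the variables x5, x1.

(NOT x5 AND NOT x1) OR (x5 AND x1)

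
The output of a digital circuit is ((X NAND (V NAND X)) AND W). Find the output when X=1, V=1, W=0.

Substituting: ((1 NAND (1 NAND 1)) AND 0)
= 0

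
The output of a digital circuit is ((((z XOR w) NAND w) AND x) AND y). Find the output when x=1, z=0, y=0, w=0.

Substituting: ((((0 XOR 0) NAND 0) AND 1) AND 0)
= 0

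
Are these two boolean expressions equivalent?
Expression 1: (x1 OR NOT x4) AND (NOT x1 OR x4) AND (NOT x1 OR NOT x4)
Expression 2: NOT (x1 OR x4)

Yes, they are equivalent — the two output columns agree on all 4 assignments:
x1 | x4 | Expression 1 | Expression 2
-------------------------------------
0 | 0 | 1 | 1
0 | 1 | 0 | 0
1 | 0 | 0 | 0
1 | 1 | 0 | 0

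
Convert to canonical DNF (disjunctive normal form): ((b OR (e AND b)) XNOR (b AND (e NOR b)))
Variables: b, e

(NOT b AND NOT e) OR (NOT b AND e)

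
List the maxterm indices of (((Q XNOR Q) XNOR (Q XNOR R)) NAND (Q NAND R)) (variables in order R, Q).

ΠM(0) = (R OR Q)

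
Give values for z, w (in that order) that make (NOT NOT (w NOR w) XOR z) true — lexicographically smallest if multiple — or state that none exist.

z=0, w=0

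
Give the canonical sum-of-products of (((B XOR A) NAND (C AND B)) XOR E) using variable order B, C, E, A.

Σm(0, 1, 4, 5, 8, 9, 13, 14) = (NOT B AND NOT C AND NOT E AND NOT A) OR (NOT B AND NOT C AND NOT E AND A) OR (NOT B AND C AND NOT E AND NOT A) OR (NOT B AND C AND NOT E AND A) OR (B AND NOT C AND NOT E AND NOT A) OR (B AND NOT C AND NOT E AND A) OR (B AND C AND NOT E AND A) OR (B AND C AND E AND NOT A)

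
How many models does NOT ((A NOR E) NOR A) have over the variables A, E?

Satisfying assignments: (0,0), (1,0), (1,1)
Count: 3 out of 4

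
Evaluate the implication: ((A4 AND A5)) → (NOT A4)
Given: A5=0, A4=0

Antecedent ((A4 AND A5)) = 0; consequent (NOT A4) = 1.
0 → 1 = 1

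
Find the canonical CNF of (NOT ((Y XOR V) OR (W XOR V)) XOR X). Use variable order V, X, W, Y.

(V OR X OR W OR NOT Y) AND (V OR X OR NOT W OR Y) AND (V OR X OR NOT W OR NOT Y) AND (V OR NOT X OR W OR Y) AND (NOT V OR X OR W OR Y) AND (NOT V OR X OR W OR NOT Y) AND (NOT V OR X OR NOT W OR Y) AND (NOT V OR NOT X OR NOT W OR NOT Y)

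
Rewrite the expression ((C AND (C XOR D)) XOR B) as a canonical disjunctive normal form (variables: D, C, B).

(NOT D AND NOT C AND B) OR (NOT D AND C AND NOT B) OR (D AND NOT C AND B) OR (D AND C AND B)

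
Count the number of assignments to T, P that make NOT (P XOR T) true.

Satisfying assignments: (0,0), (1,1)
Count: 2 out of 4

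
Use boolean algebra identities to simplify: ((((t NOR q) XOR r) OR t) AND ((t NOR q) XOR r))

By absorption (E AND (E OR v) = E):
= ((t NOR q) XOR r)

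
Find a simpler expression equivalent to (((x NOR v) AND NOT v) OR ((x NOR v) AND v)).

By distribution ((E AND v) OR (E AND NOT v) = E):
= (x NOR v)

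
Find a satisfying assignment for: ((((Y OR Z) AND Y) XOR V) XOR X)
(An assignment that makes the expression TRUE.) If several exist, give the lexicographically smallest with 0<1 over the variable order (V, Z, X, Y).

V=0, Z=0, X=0, Y=1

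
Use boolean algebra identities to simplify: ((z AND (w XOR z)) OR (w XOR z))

By absorption (E OR (E AND v) = E):
= (w XOR z)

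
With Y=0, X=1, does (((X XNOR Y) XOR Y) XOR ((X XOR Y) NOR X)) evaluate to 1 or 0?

Substituting: (((1 XNOR 0) XOR 0) XOR ((1 XOR 0) NOR 1))
= 0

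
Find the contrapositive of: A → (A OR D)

Contrapositive: NOT (A OR D) → NOT A
Note: A statement and its contrapositive are logically equivalent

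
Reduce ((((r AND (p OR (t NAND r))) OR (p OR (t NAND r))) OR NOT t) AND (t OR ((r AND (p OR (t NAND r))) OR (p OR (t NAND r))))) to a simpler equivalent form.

By distribution ((E OR v) AND (E OR NOT v) = E) then absorption (E OR (E AND v) = E):
= (p OR (t NAND r))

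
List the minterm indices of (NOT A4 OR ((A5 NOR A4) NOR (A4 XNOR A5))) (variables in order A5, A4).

Σm(0, 1, 2) = (NOT A5 AND NOT A4) OR (NOT A5 AND A4) OR (A5 AND NOT A4)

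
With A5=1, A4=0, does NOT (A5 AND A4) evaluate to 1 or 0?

Substituting: NOT (1 AND 0)
= 1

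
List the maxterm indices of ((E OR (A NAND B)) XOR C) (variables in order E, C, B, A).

ΠM(3, 4, 5, 6, 12, 13, 14, 15) = (E OR C OR NOT B OR NOT A) AND (E OR NOT C OR B OR A) AND (E OR NOT C OR B OR NOT A) AND (E OR NOT C OR NOT B OR A) AND (NOT E OR NOT C OR B OR A) AND (NOT E OR NOT C OR B OR NOT A) AND (NOT E OR NOT C OR NOT B OR A) AND (NOT E OR NOT C OR NOT B OR NOT A)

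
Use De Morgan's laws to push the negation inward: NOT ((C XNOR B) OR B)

NOT (C XNOR B) AND NOT B
De Morgan's: NOT(OR of terms) = AND of negations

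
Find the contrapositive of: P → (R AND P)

Contrapositive: NOT (R AND P) → NOT P
Note: A statement and its contrapositive are logically equivalent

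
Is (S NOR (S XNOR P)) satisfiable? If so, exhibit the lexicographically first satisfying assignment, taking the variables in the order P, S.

P=1, S=0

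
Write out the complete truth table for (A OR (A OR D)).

A | D | Output
--------------
0 | 0 | 0
0 | 1 | 1
1 | 0 | 1
1 | 1 | 1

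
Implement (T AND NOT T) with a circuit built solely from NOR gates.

((T NOR T) NOR ((T NOR T) NOR (T NOR T)))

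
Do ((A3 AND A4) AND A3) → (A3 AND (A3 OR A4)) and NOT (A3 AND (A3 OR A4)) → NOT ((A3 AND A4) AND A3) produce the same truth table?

Yes, Contrapositive is always equivalent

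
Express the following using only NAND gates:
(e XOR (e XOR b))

((e NAND (e NAND ((e NAND (e NAND b)) NAND (b NAND (e NAND b))))) NAND (((e NAND (e NAND b)) NAND (b NAND (e NAND b))) NAND (e NAND ((e NAND (e NAND b)) NAND (b NAND (e NAND b))))))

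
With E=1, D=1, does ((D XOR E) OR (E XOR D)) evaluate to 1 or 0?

Substituting: ((1 XOR 1) OR (1 XOR 1))
= 0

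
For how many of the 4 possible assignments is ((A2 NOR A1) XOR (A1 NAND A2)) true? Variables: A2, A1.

Satisfying assignments: (0,1), (1,0)
Count: 2 out of 4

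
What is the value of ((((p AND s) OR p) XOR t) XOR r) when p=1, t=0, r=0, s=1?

Substituting: ((((1 AND 1) OR 1) XOR 0) XOR 0)
= 1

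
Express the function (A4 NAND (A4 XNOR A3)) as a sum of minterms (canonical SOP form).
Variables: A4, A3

Σm(0, 1, 2) = (NOT A4 AND NOT A3) OR (NOT A4 AND A3) OR (A4 AND NOT A3)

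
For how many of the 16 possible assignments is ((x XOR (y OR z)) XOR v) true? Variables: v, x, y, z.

Satisfying assignments: (0,0,0,1), (0,0,1,0), (0,0,1,1), (0,1,0,0), (1,0,0,0), (1,1,0,1), (1,1,1,0), (1,1,1,1)
Count: 8 out of 16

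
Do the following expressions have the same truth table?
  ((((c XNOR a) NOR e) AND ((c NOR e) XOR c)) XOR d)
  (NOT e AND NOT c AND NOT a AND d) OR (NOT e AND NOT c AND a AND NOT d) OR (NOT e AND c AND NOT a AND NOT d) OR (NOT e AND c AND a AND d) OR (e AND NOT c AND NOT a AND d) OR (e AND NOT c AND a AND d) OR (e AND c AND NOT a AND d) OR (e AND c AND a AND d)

Yes, they are equivalent — the two output columns agree on all 16 assignments:
e | c | a | d | Expression 1 | Expression 2
-------------------------------------------
0 | 0 | 0 | 0 | 0 | 0
0 | 0 | 0 | 1 | 1 | 1
0 | 0 | 1 | 0 | 1 | 1
0 | 0 | 1 | 1 | 0 | 0
0 | 1 | 0 | 0 | 1 | 1
0 | 1 | 0 | 1 | 0 | 0
0 | 1 | 1 | 0 | 0 | 0
0 | 1 | 1 | 1 | 1 | 1
1 | 0 | 0 | 0 | 0 | 0
1 | 0 | 0 | 1 | 1 | 1
1 | 0 | 1 | 0 | 0 | 0
1 | 0 | 1 | 1 | 1 | 1
1 | 1 | 0 | 0 | 0 | 0
1 | 1 | 0 | 1 | 1 | 1
1 | 1 | 1 | 0 | 0 | 0
1 | 1 | 1 | 1 | 1 | 1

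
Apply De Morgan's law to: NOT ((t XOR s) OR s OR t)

NOT (t XOR s) AND NOT s AND NOT t
De Morgan's: NOT(OR of terms) = AND of negations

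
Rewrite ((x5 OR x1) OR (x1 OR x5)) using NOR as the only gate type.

((((x5 NOR x1) NOR (x5 NOR x1)) NOR ((x1 NOR x5) NOR (x1 NOR x5))) NOR (((x5 NOR x1) NOR (x5 NOR x1)) NOR ((x1 NOR x5) NOR (x1 NOR x5))))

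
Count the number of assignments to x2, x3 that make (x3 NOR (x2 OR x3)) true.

Satisfying assignments: (0,0)
Count: 1 out of 4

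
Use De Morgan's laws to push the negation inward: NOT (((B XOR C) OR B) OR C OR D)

NOT ((B XOR C) OR B) AND NOT C AND NOT D
De Morgan's: NOT(OR of terms) = AND of negations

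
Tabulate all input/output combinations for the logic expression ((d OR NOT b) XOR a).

d | a | b | Output
------------------
0 | 0 | 0 | 1
0 | 0 | 1 | 0
0 | 1 | 0 | 0
0 | 1 | 1 | 1
1 | 0 | 0 | 1
1 | 0 | 1 | 1
1 | 1 | 0 | 0
1 | 1 | 1 | 0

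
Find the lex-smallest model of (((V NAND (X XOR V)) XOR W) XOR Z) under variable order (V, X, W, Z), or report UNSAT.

V=0, X=0, W=0, Z=0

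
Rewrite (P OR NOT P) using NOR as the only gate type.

((P NOR (P NOR P)) NOR (P NOR (P NOR P)))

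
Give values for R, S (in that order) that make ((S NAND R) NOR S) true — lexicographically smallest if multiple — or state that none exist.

UNSATISFIABLE - no assignment makes this expression true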